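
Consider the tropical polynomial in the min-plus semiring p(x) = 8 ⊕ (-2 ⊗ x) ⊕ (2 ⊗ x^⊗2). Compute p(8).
p(8) = 6

A tropical monomial a ⊗ x^⊗i evaluates to a + i · x. Evaluating each term at x = 8:
  Term 0 contributes 8 + 0 · 8 = 8
  Term 1 contributes -2 + 1 · 8 = 6
  Term 2 contributes 2 + 2 · 8 = 18
p(8) = ⊕ of these = min[8, 6, 18] = 6.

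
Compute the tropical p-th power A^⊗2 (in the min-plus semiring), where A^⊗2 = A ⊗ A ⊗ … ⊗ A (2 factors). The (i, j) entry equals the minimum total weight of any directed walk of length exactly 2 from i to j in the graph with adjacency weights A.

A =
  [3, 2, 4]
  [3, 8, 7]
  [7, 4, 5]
A^⊗2 =
  [5, 5, 7]
  [6, 5, 7]
  [7, 9, 10]

Each entry (A^⊗2)_ij equals the minimum over all length-2 walks i = v_0 → v_1 → … → v_2 = j of Σ_t A[v_t][v_{t+1}]. For example, for (i, j) = (0, 2) we minimise over 3 possible intermediate vertex sequences; the minimum is 7, attained along the walk 0 → 0 → 2.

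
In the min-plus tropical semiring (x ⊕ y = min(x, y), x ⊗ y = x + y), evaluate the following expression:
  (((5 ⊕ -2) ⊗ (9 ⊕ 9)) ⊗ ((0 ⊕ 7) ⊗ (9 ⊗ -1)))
(((5 ⊕ -2) ⊗ (9 ⊕ 9)) ⊗ ((0 ⊕ 7) ⊗ (9 ⊗ -1))) = 15

Expand innermost to outermost. Recall ⊕ takes the minimum of its arguments and ⊗ takes their sum. Working out the expression (((5 ⊕ -2) ⊗ (9 ⊕ 9)) ⊗ ((0 ⊕ 7) ⊗ (9 ⊗ -1))) gives 15.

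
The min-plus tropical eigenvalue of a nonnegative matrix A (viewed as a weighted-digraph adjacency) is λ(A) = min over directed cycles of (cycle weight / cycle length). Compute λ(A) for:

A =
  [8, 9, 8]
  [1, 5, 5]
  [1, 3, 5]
λ(A) = 4

Enumerate directed cycles and compute their means (weight / length). Sample:
  cycle 0 → 0: weight = 8, length = 1, mean = 8/1 ≈ 8.000
  cycle 1 → 1: weight = 5, length = 1, mean = 5/1 ≈ 5.000
  cycle 2 → 2: weight = 5, length = 1, mean = 5/1 ≈ 5.000
  cycle 0 → 1 → 0: weight = 10, length = 2, mean = 10/2 ≈ 5.000
  cycle 0 → 2 → 0: weight = 9, length = 2, mean = 9/2 ≈ 4.500
  cycle 1 → 0 → 1: weight = 10, length = 2, mean = 10/2 ≈ 5.000
Minimum mean = 4.000, attained e.g. along the cycle 1 → 2 → 1 with weight 8 and length 2. So λ(A) = 8/2 = 4.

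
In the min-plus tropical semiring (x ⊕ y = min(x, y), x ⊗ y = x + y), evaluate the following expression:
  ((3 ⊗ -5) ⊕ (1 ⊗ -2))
((3 ⊗ -5) ⊕ (1 ⊗ -2)) = -2

Expand innermost to outermost. Recall ⊕ takes the minimum of its arguments and ⊗ takes their sum. Working out the expression ((3 ⊗ -5) ⊕ (1 ⊗ -2)) gives -2.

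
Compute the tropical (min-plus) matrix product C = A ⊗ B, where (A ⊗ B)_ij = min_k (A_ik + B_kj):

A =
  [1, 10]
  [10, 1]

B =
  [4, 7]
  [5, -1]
A ⊗ B =
  [5, 8]
  [6, 0]

Apply the min-plus product entry-by-entry:
  C[0][0] = min over k of (A[0][0] + B[0][0] = 1 + 4 = 5, A[0][1] + B[1][0] = 10 + 5 = 15) = 5 (attained at k = 0)
  C[0][1] = min over k of (A[0][0] + B[0][1] = 1 + 7 = 8, A[0][1] + B[1][1] = 10 + -1 = 9) = 8 (attained at k = 0)
  C[1][0] = min over k of (A[1][0] + B[0][0] = 10 + 4 = 14, A[1][1] + B[1][0] = 1 + 5 = 6) = 6 (attained at k = 1)
  C[1][1] = min over k of (A[1][0] + B[0][1] = 10 + 7 = 17, A[1][1] + B[1][1] = 1 + -1 = 0) = 0 (attained at k = 1)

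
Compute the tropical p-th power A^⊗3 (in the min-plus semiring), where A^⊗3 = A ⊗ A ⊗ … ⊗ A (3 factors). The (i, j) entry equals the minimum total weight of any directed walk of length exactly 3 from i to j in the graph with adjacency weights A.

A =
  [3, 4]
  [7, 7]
A^⊗3 =
  [9, 10]
  [13, 14]

Each entry (A^⊗3)_ij equals the minimum over all length-3 walks i = v_0 → v_1 → … → v_3 = j of Σ_t A[v_t][v_{t+1}]. For example, for (i, j) = (0, 1) we minimise over 4 possible intermediate vertex sequences; the minimum is 10, attained along the walk 0 → 0 → 0 → 1.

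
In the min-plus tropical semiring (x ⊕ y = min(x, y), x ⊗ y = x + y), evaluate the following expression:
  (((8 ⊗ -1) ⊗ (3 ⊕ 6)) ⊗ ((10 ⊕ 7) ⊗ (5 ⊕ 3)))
(((8 ⊗ -1) ⊗ (3 ⊕ 6)) ⊗ ((10 ⊕ 7) ⊗ (5 ⊕ 3))) = 20

Expand innermost to outermost. Recall ⊕ takes the minimum of its arguments and ⊗ takes their sum. Working out the expression (((8 ⊗ -1) ⊗ (3 ⊕ 6)) ⊗ ((10 ⊕ 7) ⊗ (5 ⊕ 3))) gives 20.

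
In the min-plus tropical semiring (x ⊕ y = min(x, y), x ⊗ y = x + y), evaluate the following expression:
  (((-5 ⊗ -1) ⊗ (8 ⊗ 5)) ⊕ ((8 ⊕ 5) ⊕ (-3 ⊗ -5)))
(((-5 ⊗ -1) ⊗ (8 ⊗ 5)) ⊕ ((8 ⊕ 5) ⊕ (-3 ⊗ -5))) = -8

Expand innermost to outermost. Recall ⊕ takes the minimum of its arguments and ⊗ takes their sum. Working out the expression (((-5 ⊗ -1) ⊗ (8 ⊗ 5)) ⊕ ((8 ⊕ 5) ⊕ (-3 ⊗ -5))) gives -8.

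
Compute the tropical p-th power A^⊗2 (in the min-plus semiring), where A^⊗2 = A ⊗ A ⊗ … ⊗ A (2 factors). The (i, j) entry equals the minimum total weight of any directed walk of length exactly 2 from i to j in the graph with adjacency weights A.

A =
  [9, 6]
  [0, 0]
A^⊗2 =
  [6, 6]
  [0, 0]

Each entry (A^⊗2)_ij equals the minimum over all length-2 walks i = v_0 → v_1 → … → v_2 = j of Σ_t A[v_t][v_{t+1}]. For example, for (i, j) = (0, 1) we minimise over 2 possible intermediate vertex sequences; the minimum is 6, attained along the walk 0 → 1 → 1.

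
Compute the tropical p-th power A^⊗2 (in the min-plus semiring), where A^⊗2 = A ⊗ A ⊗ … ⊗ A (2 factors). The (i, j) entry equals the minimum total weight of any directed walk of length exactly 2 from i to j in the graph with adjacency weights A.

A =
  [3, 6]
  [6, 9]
A^⊗2 =
  [6, 9]
  [9, 12]

Each entry (A^⊗2)_ij equals the minimum over all length-2 walks i = v_0 → v_1 → … → v_2 = j of Σ_t A[v_t][v_{t+1}]. For example, for (i, j) = (0, 1) we minimise over 2 possible intermediate vertex sequences; the minimum is 9, attained along the walk 0 → 0 → 1.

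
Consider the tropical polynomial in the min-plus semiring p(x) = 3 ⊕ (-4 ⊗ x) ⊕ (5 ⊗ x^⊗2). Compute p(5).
p(5) = 1

A tropical monomial a ⊗ x^⊗i evaluates to a + i · x. Evaluating each term at x = 5:
  Term 0 contributes 3 + 0 · 5 = 3
  Term 1 contributes -4 + 1 · 5 = 1
  Term 2 contributes 5 + 2 · 5 = 15
p(5) = ⊕ of these = min[3, 1, 15] = 1.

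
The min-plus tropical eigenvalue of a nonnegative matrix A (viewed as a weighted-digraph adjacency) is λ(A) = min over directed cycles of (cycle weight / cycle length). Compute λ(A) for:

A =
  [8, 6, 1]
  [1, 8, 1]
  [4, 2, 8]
λ(A) = 4/3

Enumerate directed cycles and compute their means (weight / length). Sample:
  cycle 0 → 0: weight = 8, length = 1, mean = 8/1 ≈ 8.000
  cycle 1 → 1: weight = 8, length = 1, mean = 8/1 ≈ 8.000
  cycle 2 → 2: weight = 8, length = 1, mean = 8/1 ≈ 8.000
  cycle 0 → 1 → 0: weight = 7, length = 2, mean = 7/2 ≈ 3.500
  cycle 0 → 2 → 0: weight = 5, length = 2, mean = 5/2 ≈ 2.500
  cycle 1 → 0 → 1: weight = 7, length = 2, mean = 7/2 ≈ 3.500
Minimum mean = 1.333, attained e.g. along the cycle 0 → 2 → 1 → 0 with weight 4 and length 3. So λ(A) = 4/3 = 4/3.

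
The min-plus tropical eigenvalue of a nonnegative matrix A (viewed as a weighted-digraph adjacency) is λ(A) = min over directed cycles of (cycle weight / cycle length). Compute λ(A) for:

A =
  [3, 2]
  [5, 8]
λ(A) = 3

Enumerate directed cycles and compute their means (weight / length). Sample:
  cycle 0 → 0: weight = 3, length = 1, mean = 3/1 ≈ 3.000
  cycle 1 → 1: weight = 8, length = 1, mean = 8/1 ≈ 8.000
  cycle 0 → 1 → 0: weight = 7, length = 2, mean = 7/2 ≈ 3.500
  cycle 1 → 0 → 1: weight = 7, length = 2, mean = 7/2 ≈ 3.500
Minimum mean = 3.000, attained e.g. along the cycle 0 → 0 with weight 3 and length 1. So λ(A) = 3/1 = 3.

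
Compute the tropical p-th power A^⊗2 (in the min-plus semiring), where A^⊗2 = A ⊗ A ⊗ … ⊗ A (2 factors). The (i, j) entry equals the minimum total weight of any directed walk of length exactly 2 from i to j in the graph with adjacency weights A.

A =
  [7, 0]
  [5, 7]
A^⊗2 =
  [5, 7]
  [12, 5]

Each entry (A^⊗2)_ij equals the minimum over all length-2 walks i = v_0 → v_1 → … → v_2 = j of Σ_t A[v_t][v_{t+1}]. For example, for (i, j) = (0, 1) we minimise over 2 possible intermediate vertex sequences; the minimum is 7, attained along the walk 0 → 0 → 1.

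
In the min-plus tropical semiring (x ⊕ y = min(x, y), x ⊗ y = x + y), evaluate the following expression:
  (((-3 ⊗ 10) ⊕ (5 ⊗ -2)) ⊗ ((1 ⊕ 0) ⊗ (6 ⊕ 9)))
(((-3 ⊗ 10) ⊕ (5 ⊗ -2)) ⊗ ((1 ⊕ 0) ⊗ (6 ⊕ 9))) = 9

Expand innermost to outermost. Recall ⊕ takes the minimum of its arguments and ⊗ takes their sum. Working out the expression (((-3 ⊗ 10) ⊕ (5 ⊗ -2)) ⊗ ((1 ⊕ 0) ⊗ (6 ⊕ 9))) gives 9.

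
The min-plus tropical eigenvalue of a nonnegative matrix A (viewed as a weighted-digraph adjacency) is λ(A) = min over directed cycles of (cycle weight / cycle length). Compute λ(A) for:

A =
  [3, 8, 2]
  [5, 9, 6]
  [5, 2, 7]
λ(A) = 3

Enumerate directed cycles and compute their means (weight / length). Sample:
  cycle 0 → 0: weight = 3, length = 1, mean = 3/1 ≈ 3.000
  cycle 1 → 1: weight = 9, length = 1, mean = 9/1 ≈ 9.000
  cycle 2 → 2: weight = 7, length = 1, mean = 7/1 ≈ 7.000
  cycle 0 → 1 → 0: weight = 13, length = 2, mean = 13/2 ≈ 6.500
  cycle 0 → 2 → 0: weight = 7, length = 2, mean = 7/2 ≈ 3.500
  cycle 1 → 0 → 1: weight = 13, length = 2, mean = 13/2 ≈ 6.500
Minimum mean = 3.000, attained e.g. along the cycle 0 → 0 with weight 3 and length 1. So λ(A) = 3/1 = 3.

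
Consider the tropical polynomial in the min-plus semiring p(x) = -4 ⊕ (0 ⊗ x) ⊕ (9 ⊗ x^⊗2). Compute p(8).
p(8) = -4

A tropical monomial a ⊗ x^⊗i evaluates to a + i · x. Evaluating each term at x = 8:
  Term 0 contributes -4 + 0 · 8 = -4
  Term 1 contributes 0 + 1 · 8 = 8
  Term 2 contributes 9 + 2 · 8 = 25
p(8) = ⊕ of these = min[-4, 8, 25] = -4.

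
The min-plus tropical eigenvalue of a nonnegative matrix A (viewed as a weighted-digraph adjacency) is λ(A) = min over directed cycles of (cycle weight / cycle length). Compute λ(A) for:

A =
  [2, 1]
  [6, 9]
λ(A) = 2

Enumerate directed cycles and compute their means (weight / length). Sample:
  cycle 0 → 0: weight = 2, length = 1, mean = 2/1 ≈ 2.000
  cycle 1 → 1: weight = 9, length = 1, mean = 9/1 ≈ 9.000
  cycle 0 → 1 → 0: weight = 7, length = 2, mean = 7/2 ≈ 3.500
  cycle 1 → 0 → 1: weight = 7, length = 2, mean = 7/2 ≈ 3.500
Minimum mean = 2.000, attained e.g. along the cycle 0 → 0 with weight 2 and length 1. So λ(A) = 2/1 = 2.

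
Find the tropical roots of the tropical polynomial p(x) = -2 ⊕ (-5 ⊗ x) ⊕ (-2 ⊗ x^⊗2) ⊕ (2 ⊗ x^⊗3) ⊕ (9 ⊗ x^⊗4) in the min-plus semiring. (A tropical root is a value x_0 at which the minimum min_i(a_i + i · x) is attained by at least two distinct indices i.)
Roots: {-7, -4, -3, 3}

Each tropical root is a break point of the lower envelope of the lines y = a_i + i · x (there are 5 lines, with slopes 0, 1, ..., 4). Only the lines that attain the minimum somewhere contribute to roots; other lines are dominated. Here the surviving (envelope) indices are i = 4, i = 3, i = 2, i = 1, i = 0.
Intersections between consecutive envelope lines give the roots: for adjacent envelope indices i < j the intersection is x = (a_i − a_j) / (j − i). Reading off the sorted break points: {-7, -4, -3, 3}.
Verification: at each break x_0, at least two indices attain the minimum of min_i(a_i + i · x_0).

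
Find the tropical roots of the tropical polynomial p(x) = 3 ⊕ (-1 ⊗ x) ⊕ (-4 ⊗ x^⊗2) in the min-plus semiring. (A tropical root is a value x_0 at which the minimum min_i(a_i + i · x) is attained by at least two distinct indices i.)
Roots: {3, 4}

Each tropical root is a break point of the lower envelope of the lines y = a_i + i · x (there are 3 lines, with slopes 0, 1, ..., 2). Only the lines that attain the minimum somewhere contribute to roots; other lines are dominated. Here the surviving (envelope) indices are i = 2, i = 1, i = 0.
Intersections between consecutive envelope lines give the roots: for adjacent envelope indices i < j the intersection is x = (a_i − a_j) / (j − i). Reading off the sorted break points: {3, 4}.
Verification: at each break x_0, at least two indices attain the minimum of min_i(a_i + i · x_0).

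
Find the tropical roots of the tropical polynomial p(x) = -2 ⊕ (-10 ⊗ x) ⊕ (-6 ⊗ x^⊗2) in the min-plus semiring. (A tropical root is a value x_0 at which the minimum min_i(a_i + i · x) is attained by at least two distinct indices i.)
Roots: {-4, 8}

Each tropical root is a break point of the lower envelope of the lines y = a_i + i · x (there are 3 lines, with slopes 0, 1, ..., 2). Only the lines that attain the minimum somewhere contribute to roots; other lines are dominated. Here the surviving (envelope) indices are i = 2, i = 1, i = 0.
Intersections between consecutive envelope lines give the roots: for adjacent envelope indices i < j the intersection is x = (a_i − a_j) / (j − i). Reading off the sorted break points: {-4, 8}.
Verification: at each break x_0, at least two indices attain the minimum of min_i(a_i + i · x_0).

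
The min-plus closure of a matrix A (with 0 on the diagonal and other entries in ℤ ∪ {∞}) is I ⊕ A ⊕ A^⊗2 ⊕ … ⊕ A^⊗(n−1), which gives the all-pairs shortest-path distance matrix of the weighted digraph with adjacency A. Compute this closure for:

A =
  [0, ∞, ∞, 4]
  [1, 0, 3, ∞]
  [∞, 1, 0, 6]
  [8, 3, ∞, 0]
Closure =
  [0, 7, 10, 4]
  [1, 0, 3, 5]
  [2, 1, 0, 6]
  [4, 3, 6, 0]

This is the Floyd-Warshall all-pairs shortest-path computation. For each intermediate vertex k = 0, 1, …, 3, update dist[i][j] ← min(dist[i][j], dist[i][k] + dist[k][j]). The final matrix gives, for each (i, j), the minimum total weight of any directed path from i to j (possibly empty when i = j).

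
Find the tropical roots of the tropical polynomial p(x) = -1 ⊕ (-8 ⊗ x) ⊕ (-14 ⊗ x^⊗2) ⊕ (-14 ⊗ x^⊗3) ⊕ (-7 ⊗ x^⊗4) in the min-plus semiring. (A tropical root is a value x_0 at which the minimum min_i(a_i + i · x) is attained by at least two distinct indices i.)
Roots: {-7, 0, 6, 7}

Each tropical root is a break point of the lower envelope of the lines y = a_i + i · x (there are 5 lines, with slopes 0, 1, ..., 4). Only the lines that attain the minimum somewhere contribute to roots; other lines are dominated. Here the surviving (envelope) indices are i = 4, i = 3, i = 2, i = 1, i = 0.
Intersections between consecutive envelope lines give the roots: for adjacent envelope indices i < j the intersection is x = (a_i − a_j) / (j − i). Reading off the sorted break points: {-7, 0, 6, 7}.
Verification: at each break x_0, at least two indices attain the minimum of min_i(a_i + i · x_0).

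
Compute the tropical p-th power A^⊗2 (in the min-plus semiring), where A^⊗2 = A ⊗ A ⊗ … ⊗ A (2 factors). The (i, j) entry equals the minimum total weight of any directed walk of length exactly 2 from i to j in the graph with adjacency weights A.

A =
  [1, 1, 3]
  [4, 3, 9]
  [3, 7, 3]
A^⊗2 =
  [2, 2, 4]
  [5, 5, 7]
  [4, 4, 6]

Each entry (A^⊗2)_ij equals the minimum over all length-2 walks i = v_0 → v_1 → … → v_2 = j of Σ_t A[v_t][v_{t+1}]. For example, for (i, j) = (0, 2) we minimise over 3 possible intermediate vertex sequences; the minimum is 4, attained along the walk 0 → 0 → 2.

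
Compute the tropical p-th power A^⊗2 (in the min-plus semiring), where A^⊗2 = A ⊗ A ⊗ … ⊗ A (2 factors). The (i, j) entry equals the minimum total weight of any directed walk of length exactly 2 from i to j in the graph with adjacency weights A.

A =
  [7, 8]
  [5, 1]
A^⊗2 =
  [13, 9]
  [6, 2]

Each entry (A^⊗2)_ij equals the minimum over all length-2 walks i = v_0 → v_1 → … → v_2 = j of Σ_t A[v_t][v_{t+1}]. For example, for (i, j) = (0, 1) we minimise over 2 possible intermediate vertex sequences; the minimum is 9, attained along the walk 0 → 1 → 1.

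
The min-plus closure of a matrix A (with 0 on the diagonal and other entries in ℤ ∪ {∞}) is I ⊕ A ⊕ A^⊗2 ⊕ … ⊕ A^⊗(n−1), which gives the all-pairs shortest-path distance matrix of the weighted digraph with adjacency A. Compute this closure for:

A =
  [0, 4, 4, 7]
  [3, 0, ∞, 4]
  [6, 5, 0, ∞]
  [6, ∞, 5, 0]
Closure =
  [0, 4, 4, 7]
  [3, 0, 7, 4]
  [6, 5, 0, 9]
  [6, 10, 5, 0]

This is the Floyd-Warshall all-pairs shortest-path computation. For each intermediate vertex k = 0, 1, …, 3, update dist[i][j] ← min(dist[i][j], dist[i][k] + dist[k][j]). The final matrix gives, for each (i, j), the minimum total weight of any directed path from i to j (possibly empty when i = j).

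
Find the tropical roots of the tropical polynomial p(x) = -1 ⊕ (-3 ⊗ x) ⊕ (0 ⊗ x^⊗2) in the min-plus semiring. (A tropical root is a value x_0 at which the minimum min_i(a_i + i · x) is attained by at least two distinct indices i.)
Roots: {-3, 2}

Each tropical root is a break point of the lower envelope of the lines y = a_i + i · x (there are 3 lines, with slopes 0, 1, ..., 2). Only the lines that attain the minimum somewhere contribute to roots; other lines are dominated. Here the surviving (envelope) indices are i = 2, i = 1, i = 0.
Intersections between consecutive envelope lines give the roots: for adjacent envelope indices i < j the intersection is x = (a_i − a_j) / (j − i). Reading off the sorted break points: {-3, 2}.
Verification: at each break x_0, at least two indices attain the minimum of min_i(a_i + i · x_0).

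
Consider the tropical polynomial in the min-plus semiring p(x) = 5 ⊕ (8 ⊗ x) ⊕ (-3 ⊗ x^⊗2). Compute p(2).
p(2) = 1

A tropical monomial a ⊗ x^⊗i evaluates to a + i · x. Evaluating each term at x = 2:
  Term 0 contributes 5 + 0 · 2 = 5
  Term 1 contributes 8 + 1 · 2 = 10
  Term 2 contributes -3 + 2 · 2 = 1
p(2) = ⊕ of these = min[5, 10, 1] = 1.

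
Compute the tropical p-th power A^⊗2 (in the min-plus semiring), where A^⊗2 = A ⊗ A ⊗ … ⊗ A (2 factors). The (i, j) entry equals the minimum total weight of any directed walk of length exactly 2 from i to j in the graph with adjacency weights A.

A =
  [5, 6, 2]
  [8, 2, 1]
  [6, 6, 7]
A^⊗2 =
  [8, 8, 7]
  [7, 4, 3]
  [11, 8, 7]

Each entry (A^⊗2)_ij equals the minimum over all length-2 walks i = v_0 → v_1 → … → v_2 = j of Σ_t A[v_t][v_{t+1}]. For example, for (i, j) = (0, 2) we minimise over 3 possible intermediate vertex sequences; the minimum is 7, attained along the walk 0 → 0 → 2.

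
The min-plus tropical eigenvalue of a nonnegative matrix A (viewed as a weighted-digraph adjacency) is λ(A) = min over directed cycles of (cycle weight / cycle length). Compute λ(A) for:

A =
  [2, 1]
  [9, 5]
λ(A) = 2

Enumerate directed cycles and compute their means (weight / length). Sample:
  cycle 0 → 0: weight = 2, length = 1, mean = 2/1 ≈ 2.000
  cycle 1 → 1: weight = 5, length = 1, mean = 5/1 ≈ 5.000
  cycle 0 → 1 → 0: weight = 10, length = 2, mean = 10/2 ≈ 5.000
  cycle 1 → 0 → 1: weight = 10, length = 2, mean = 10/2 ≈ 5.000
Minimum mean = 2.000, attained e.g. along the cycle 0 → 0 with weight 2 and length 1. So λ(A) = 2/1 = 2.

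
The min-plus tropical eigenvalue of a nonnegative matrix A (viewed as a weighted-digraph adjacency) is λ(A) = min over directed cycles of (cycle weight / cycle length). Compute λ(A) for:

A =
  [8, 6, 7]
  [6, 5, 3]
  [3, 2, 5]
λ(A) = 5/2

Enumerate directed cycles and compute their means (weight / length). Sample:
  cycle 0 → 0: weight = 8, length = 1, mean = 8/1 ≈ 8.000
  cycle 1 → 1: weight = 5, length = 1, mean = 5/1 ≈ 5.000
  cycle 2 → 2: weight = 5, length = 1, mean = 5/1 ≈ 5.000
  cycle 0 → 1 → 0: weight = 12, length = 2, mean = 12/2 ≈ 6.000
  cycle 0 → 2 → 0: weight = 10, length = 2, mean = 10/2 ≈ 5.000
  cycle 1 → 0 → 1: weight = 12, length = 2, mean = 12/2 ≈ 6.000
Minimum mean = 2.500, attained e.g. along the cycle 1 → 2 → 1 with weight 5 and length 2. So λ(A) = 5/2 = 5/2.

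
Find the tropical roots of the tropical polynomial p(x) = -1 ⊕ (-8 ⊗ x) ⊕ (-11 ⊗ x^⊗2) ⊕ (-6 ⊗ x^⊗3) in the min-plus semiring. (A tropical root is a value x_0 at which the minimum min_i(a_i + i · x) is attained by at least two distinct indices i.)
Roots: {-5, 3, 7}

Each tropical root is a break point of the lower envelope of the lines y = a_i + i · x (there are 4 lines, with slopes 0, 1, ..., 3). Only the lines that attain the minimum somewhere contribute to roots; other lines are dominated. Here the surviving (envelope) indices are i = 3, i = 2, i = 1, i = 0.
Intersections between consecutive envelope lines give the roots: for adjacent envelope indices i < j the intersection is x = (a_i − a_j) / (j − i). Reading off the sorted break points: {-5, 3, 7}.
Verification: at each break x_0, at least two indices attain the minimum of min_i(a_i + i · x_0).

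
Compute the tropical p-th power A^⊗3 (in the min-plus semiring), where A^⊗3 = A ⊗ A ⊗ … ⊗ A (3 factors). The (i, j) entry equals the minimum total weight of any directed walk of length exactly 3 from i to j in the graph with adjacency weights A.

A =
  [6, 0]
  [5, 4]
A^⊗3 =
  [9, 5]
  [10, 9]

Each entry (A^⊗3)_ij equals the minimum over all length-3 walks i = v_0 → v_1 → … → v_3 = j of Σ_t A[v_t][v_{t+1}]. For example, for (i, j) = (0, 1) we minimise over 4 possible intermediate vertex sequences; the minimum is 5, attained along the walk 0 → 1 → 0 → 1.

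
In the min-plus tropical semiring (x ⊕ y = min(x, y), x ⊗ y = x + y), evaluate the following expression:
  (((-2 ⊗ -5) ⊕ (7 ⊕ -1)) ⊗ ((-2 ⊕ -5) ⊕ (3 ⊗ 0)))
(((-2 ⊗ -5) ⊕ (7 ⊕ -1)) ⊗ ((-2 ⊕ -5) ⊕ (3 ⊗ 0))) = -12

Expand innermost to outermost. Recall ⊕ takes the minimum of its arguments and ⊗ takes their sum. Working out the expression (((-2 ⊗ -5) ⊕ (7 ⊕ -1)) ⊗ ((-2 ⊕ -5) ⊕ (3 ⊗ 0))) gives -12.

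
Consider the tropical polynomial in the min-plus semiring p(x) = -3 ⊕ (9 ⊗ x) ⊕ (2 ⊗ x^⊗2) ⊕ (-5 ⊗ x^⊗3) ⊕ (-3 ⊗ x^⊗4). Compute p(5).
p(5) = -3

A tropical monomial a ⊗ x^⊗i evaluates to a + i · x. Evaluating each term at x = 5:
  Term 0 contributes -3 + 0 · 5 = -3
  Term 1 contributes 9 + 1 · 5 = 14
  Term 2 contributes 2 + 2 · 5 = 12
  Term 3 contributes -5 + 3 · 5 = 10
  Term 4 contributes -3 + 4 · 5 = 17
p(5) = ⊕ of these = min[-3, 14, 12, 10, 17] = -3.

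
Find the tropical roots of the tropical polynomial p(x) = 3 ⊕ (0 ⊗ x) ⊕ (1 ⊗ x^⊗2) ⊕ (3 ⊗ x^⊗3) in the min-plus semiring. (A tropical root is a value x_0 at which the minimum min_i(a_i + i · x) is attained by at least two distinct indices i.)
Roots: {-2, -1, 3}

Each tropical root is a break point of the lower envelope of the lines y = a_i + i · x (there are 4 lines, with slopes 0, 1, ..., 3). Only the lines that attain the minimum somewhere contribute to roots; other lines are dominated. Here the surviving (envelope) indices are i = 3, i = 2, i = 1, i = 0.
Intersections between consecutive envelope lines give the roots: for adjacent envelope indices i < j the intersection is x = (a_i − a_j) / (j − i). Reading off the sorted break points: {-2, -1, 3}.
Verification: at each break x_0, at least two indices attain the minimum of min_i(a_i + i · x_0).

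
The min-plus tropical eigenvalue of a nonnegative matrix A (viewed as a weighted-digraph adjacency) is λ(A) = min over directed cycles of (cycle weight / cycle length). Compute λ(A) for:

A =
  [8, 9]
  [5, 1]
λ(A) = 1

Enumerate directed cycles and compute their means (weight / length). Sample:
  cycle 0 → 0: weight = 8, length = 1, mean = 8/1 ≈ 8.000
  cycle 1 → 1: weight = 1, length = 1, mean = 1/1 ≈ 1.000
  cycle 0 → 1 → 0: weight = 14, length = 2, mean = 14/2 ≈ 7.000
  cycle 1 → 0 → 1: weight = 14, length = 2, mean = 14/2 ≈ 7.000
Minimum mean = 1.000, attained e.g. along the cycle 1 → 1 with weight 1 and length 1. So λ(A) = 1/1 = 1.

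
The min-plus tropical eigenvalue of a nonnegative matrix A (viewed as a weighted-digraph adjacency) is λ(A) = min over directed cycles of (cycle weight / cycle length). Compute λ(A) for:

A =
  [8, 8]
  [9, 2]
λ(A) = 2

Enumerate directed cycles and compute their means (weight / length). Sample:
  cycle 0 → 0: weight = 8, length = 1, mean = 8/1 ≈ 8.000
  cycle 1 → 1: weight = 2, length = 1, mean = 2/1 ≈ 2.000
  cycle 0 → 1 → 0: weight = 17, length = 2, mean = 17/2 ≈ 8.500
  cycle 1 → 0 → 1: weight = 17, length = 2, mean = 17/2 ≈ 8.500
Minimum mean = 2.000, attained e.g. along the cycle 1 → 1 with weight 2 and length 1. So λ(A) = 2/1 = 2.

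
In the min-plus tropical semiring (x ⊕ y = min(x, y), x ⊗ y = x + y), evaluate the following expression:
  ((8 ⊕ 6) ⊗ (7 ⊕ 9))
((8 ⊕ 6) ⊗ (7 ⊕ 9)) = 13

Expand innermost to outermost. Recall ⊕ takes the minimum of its arguments and ⊗ takes their sum. Working out the expression ((8 ⊕ 6) ⊗ (7 ⊕ 9)) gives 13.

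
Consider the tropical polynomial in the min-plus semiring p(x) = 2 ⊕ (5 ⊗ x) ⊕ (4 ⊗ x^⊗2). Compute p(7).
p(7) = 2

A tropical monomial a ⊗ x^⊗i evaluates to a + i · x. Evaluating each term at x = 7:
  Term 0 contributes 2 + 0 · 7 = 2
  Term 1 contributes 5 + 1 · 7 = 12
  Term 2 contributes 4 + 2 · 7 = 18
p(7) = ⊕ of these = min[2, 12, 18] = 2.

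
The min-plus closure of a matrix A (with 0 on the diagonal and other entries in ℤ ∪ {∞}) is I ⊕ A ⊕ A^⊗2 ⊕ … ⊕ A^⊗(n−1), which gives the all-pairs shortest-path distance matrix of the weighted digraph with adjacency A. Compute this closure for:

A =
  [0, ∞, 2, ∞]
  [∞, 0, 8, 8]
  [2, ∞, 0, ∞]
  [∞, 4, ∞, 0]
Closure =
  [0, ∞, 2, ∞]
  [10, 0, 8, 8]
  [2, ∞, 0, ∞]
  [14, 4, 12, 0]

This is the Floyd-Warshall all-pairs shortest-path computation. For each intermediate vertex k = 0, 1, …, 3, update dist[i][j] ← min(dist[i][j], dist[i][k] + dist[k][j]). The final matrix gives, for each (i, j), the minimum total weight of any directed path from i to j (possibly empty when i = j).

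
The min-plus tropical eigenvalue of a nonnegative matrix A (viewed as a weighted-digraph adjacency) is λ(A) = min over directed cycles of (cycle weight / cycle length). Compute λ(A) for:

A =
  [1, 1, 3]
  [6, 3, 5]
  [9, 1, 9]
λ(A) = 1

Enumerate directed cycles and compute their means (weight / length). Sample:
  cycle 0 → 0: weight = 1, length = 1, mean = 1/1 ≈ 1.000
  cycle 1 → 1: weight = 3, length = 1, mean = 3/1 ≈ 3.000
  cycle 2 → 2: weight = 9, length = 1, mean = 9/1 ≈ 9.000
  cycle 0 → 1 → 0: weight = 7, length = 2, mean = 7/2 ≈ 3.500
  cycle 0 → 2 → 0: weight = 12, length = 2, mean = 12/2 ≈ 6.000
  cycle 1 → 0 → 1: weight = 7, length = 2, mean = 7/2 ≈ 3.500
Minimum mean = 1.000, attained e.g. along the cycle 0 → 0 with weight 1 and length 1. So λ(A) = 1/1 = 1.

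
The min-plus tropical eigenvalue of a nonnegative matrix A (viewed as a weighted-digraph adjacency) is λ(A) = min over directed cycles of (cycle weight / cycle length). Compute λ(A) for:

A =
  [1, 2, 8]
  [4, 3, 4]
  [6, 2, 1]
λ(A) = 1

Enumerate directed cycles and compute their means (weight / length). Sample:
  cycle 0 → 0: weight = 1, length = 1, mean = 1/1 ≈ 1.000
  cycle 1 → 1: weight = 3, length = 1, mean = 3/1 ≈ 3.000
  cycle 2 → 2: weight = 1, length = 1, mean = 1/1 ≈ 1.000
  cycle 0 → 1 → 0: weight = 6, length = 2, mean = 6/2 ≈ 3.000
  cycle 0 → 2 → 0: weight = 14, length = 2, mean = 14/2 ≈ 7.000
  cycle 1 → 0 → 1: weight = 6, length = 2, mean = 6/2 ≈ 3.000
Minimum mean = 1.000, attained e.g. along the cycle 0 → 0 with weight 1 and length 1. So λ(A) = 1/1 = 1.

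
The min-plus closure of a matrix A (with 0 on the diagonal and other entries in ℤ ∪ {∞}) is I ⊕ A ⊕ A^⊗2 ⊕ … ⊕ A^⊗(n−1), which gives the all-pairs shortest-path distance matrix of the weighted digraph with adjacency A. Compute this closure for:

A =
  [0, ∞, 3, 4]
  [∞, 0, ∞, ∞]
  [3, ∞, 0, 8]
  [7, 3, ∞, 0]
Closure =
  [0, 7, 3, 4]
  [∞, 0, ∞, ∞]
  [3, 10, 0, 7]
  [7, 3, 10, 0]

This is the Floyd-Warshall all-pairs shortest-path computation. For each intermediate vertex k = 0, 1, …, 3, update dist[i][j] ← min(dist[i][j], dist[i][k] + dist[k][j]). The final matrix gives, for each (i, j), the minimum total weight of any directed path from i to j (possibly empty when i = j).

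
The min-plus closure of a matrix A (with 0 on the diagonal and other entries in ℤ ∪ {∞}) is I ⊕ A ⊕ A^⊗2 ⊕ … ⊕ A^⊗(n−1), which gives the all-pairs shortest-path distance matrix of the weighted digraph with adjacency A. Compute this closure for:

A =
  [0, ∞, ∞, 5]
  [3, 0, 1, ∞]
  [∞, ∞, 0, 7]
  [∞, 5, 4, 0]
Closure =
  [0, 10, 9, 5]
  [3, 0, 1, 8]
  [15, 12, 0, 7]
  [8, 5, 4, 0]

This is the Floyd-Warshall all-pairs shortest-path computation. For each intermediate vertex k = 0, 1, …, 3, update dist[i][j] ← min(dist[i][j], dist[i][k] + dist[k][j]). The final matrix gives, for each (i, j), the minimum total weight of any directed path from i to j (possibly empty when i = j).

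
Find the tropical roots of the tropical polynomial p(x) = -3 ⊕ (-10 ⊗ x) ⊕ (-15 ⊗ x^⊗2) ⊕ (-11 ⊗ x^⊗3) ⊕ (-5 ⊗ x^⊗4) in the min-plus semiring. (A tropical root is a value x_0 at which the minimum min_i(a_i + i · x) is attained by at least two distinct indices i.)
Roots: {-6, -4, 5, 7}

Each tropical root is a break point of the lower envelope of the lines y = a_i + i · x (there are 5 lines, with slopes 0, 1, ..., 4). Only the lines that attain the minimum somewhere contribute to roots; other lines are dominated. Here the surviving (envelope) indices are i = 4, i = 3, i = 2, i = 1, i = 0.
Intersections between consecutive envelope lines give the roots: for adjacent envelope indices i < j the intersection is x = (a_i − a_j) / (j − i). Reading off the sorted break points: {-6, -4, 5, 7}.
Verification: at each break x_0, at least two indices attain the minimum of min_i(a_i + i · x_0).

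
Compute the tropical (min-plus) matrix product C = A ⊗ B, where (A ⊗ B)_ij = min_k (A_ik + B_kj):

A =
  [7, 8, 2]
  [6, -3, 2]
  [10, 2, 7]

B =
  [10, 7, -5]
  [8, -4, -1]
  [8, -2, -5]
A ⊗ B =
  [10, 0, -3]
  [5, -7, -4]
  [10, -2, 1]

Apply the min-plus product entry-by-entry:
  C[0][0] = min over k of (A[0][0] + B[0][0] = 7 + 10 = 17, A[0][1] + B[1][0] = 8 + 8 = 16, A[0][2] + B[2][0] = 2 + 8 = 10) = 10 (attained at k = 2)
  C[0][1] = min over k of (A[0][0] + B[0][1] = 7 + 7 = 14, A[0][1] + B[1][1] = 8 + -4 = 4, A[0][2] + B[2][1] = 2 + -2 = 0) = 0 (attained at k = 2)
  C[0][2] = min over k of (A[0][0] + B[0][2] = 7 + -5 = 2, A[0][1] + B[1][2] = 8 + -1 = 7, A[0][2] + B[2][2] = 2 + -5 = -3) = -3 (attained at k = 2)
  C[1][0] = min over k of (A[1][0] + B[0][0] = 6 + 10 = 16, A[1][1] + B[1][0] = -3 + 8 = 5, A[1][2] + B[2][0] = 2 + 8 = 10) = 5 (attained at k = 1)
  C[1][1] = min over k of (A[1][0] + B[0][1] = 6 + 7 = 13, A[1][1] + B[1][1] = -3 + -4 = -7, A[1][2] + B[2][1] = 2 + -2 = 0) = -7 (attained at k = 1)
  C[1][2] = min over k of (A[1][0] + B[0][2] = 6 + -5 = 1, A[1][1] + B[1][2] = -3 + -1 = -4, A[1][2] + B[2][2] = 2 + -5 = -3) = -4 (attained at k = 1)
  C[2][0] = min over k of (A[2][0] + B[0][0] = 10 + 10 = 20, A[2][1] + B[1][0] = 2 + 8 = 10, A[2][2] + B[2][0] = 7 + 8 = 15) = 10 (attained at k = 1)
  C[2][1] = min over k of (A[2][0] + B[0][1] = 10 + 7 = 17, A[2][1] + B[1][1] = 2 + -4 = -2, A[2][2] + B[2][1] = 7 + -2 = 5) = -2 (attained at k = 1)
  C[2][2] = min over k of (A[2][0] + B[0][2] = 10 + -5 = 5, A[2][1] + B[1][2] = 2 + -1 = 1, A[2][2] + B[2][2] = 7 + -5 = 2) = 1 (attained at k = 1)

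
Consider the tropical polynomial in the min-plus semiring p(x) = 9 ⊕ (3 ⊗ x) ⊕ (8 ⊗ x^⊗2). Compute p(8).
p(8) = 9

A tropical monomial a ⊗ x^⊗i evaluates to a + i · x. Evaluating each term at x = 8:
  Term 0 contributes 9 + 0 · 8 = 9
  Term 1 contributes 3 + 1 · 8 = 11
  Term 2 contributes 8 + 2 · 8 = 24
p(8) = ⊕ of these = min[9, 11, 24] = 9.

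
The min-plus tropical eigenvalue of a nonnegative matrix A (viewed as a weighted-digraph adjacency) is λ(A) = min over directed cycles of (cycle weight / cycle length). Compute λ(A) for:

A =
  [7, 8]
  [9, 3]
λ(A) = 3

Enumerate directed cycles and compute their means (weight / length). Sample:
  cycle 0 → 0: weight = 7, length = 1, mean = 7/1 ≈ 7.000
  cycle 1 → 1: weight = 3, length = 1, mean = 3/1 ≈ 3.000
  cycle 0 → 1 → 0: weight = 17, length = 2, mean = 17/2 ≈ 8.500
  cycle 1 → 0 → 1: weight = 17, length = 2, mean = 17/2 ≈ 8.500
Minimum mean = 3.000, attained e.g. along the cycle 1 → 1 with weight 3 and length 1. So λ(A) = 3/1 = 3.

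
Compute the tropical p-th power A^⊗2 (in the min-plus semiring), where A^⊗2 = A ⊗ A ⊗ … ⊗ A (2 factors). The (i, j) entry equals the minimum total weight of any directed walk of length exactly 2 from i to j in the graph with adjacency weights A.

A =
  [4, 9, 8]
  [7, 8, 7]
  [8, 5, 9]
A^⊗2 =
  [8, 13, 12]
  [11, 12, 15]
  [12, 13, 12]

Each entry (A^⊗2)_ij equals the minimum over all length-2 walks i = v_0 → v_1 → … → v_2 = j of Σ_t A[v_t][v_{t+1}]. For example, for (i, j) = (0, 2) we minimise over 3 possible intermediate vertex sequences; the minimum is 12, attained along the walk 0 → 0 → 2.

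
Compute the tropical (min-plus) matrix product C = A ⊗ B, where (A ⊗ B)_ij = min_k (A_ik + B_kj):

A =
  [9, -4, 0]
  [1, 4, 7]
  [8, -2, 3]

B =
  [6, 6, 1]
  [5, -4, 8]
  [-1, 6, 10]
A ⊗ B =
  [-1, -8, 4]
  [6, 0, 2]
  [2, -6, 6]

Apply the min-plus product entry-by-entry:
  C[0][0] = min over k of (A[0][0] + B[0][0] = 9 + 6 = 15, A[0][1] + B[1][0] = -4 + 5 = 1, A[0][2] + B[2][0] = 0 + -1 = -1) = -1 (attained at k = 2)
  C[0][1] = min over k of (A[0][0] + B[0][1] = 9 + 6 = 15, A[0][1] + B[1][1] = -4 + -4 = -8, A[0][2] + B[2][1] = 0 + 6 = 6) = -8 (attained at k = 1)
  C[0][2] = min over k of (A[0][0] + B[0][2] = 9 + 1 = 10, A[0][1] + B[1][2] = -4 + 8 = 4, A[0][2] + B[2][2] = 0 + 10 = 10) = 4 (attained at k = 1)
  C[1][0] = min over k of (A[1][0] + B[0][0] = 1 + 6 = 7, A[1][1] + B[1][0] = 4 + 5 = 9, A[1][2] + B[2][0] = 7 + -1 = 6) = 6 (attained at k = 2)
  C[1][1] = min over k of (A[1][0] + B[0][1] = 1 + 6 = 7, A[1][1] + B[1][1] = 4 + -4 = 0, A[1][2] + B[2][1] = 7 + 6 = 13) = 0 (attained at k = 1)
  C[1][2] = min over k of (A[1][0] + B[0][2] = 1 + 1 = 2, A[1][1] + B[1][2] = 4 + 8 = 12, A[1][2] + B[2][2] = 7 + 10 = 17) = 2 (attained at k = 0)
  C[2][0] = min over k of (A[2][0] + B[0][0] = 8 + 6 = 14, A[2][1] + B[1][0] = -2 + 5 = 3, A[2][2] + B[2][0] = 3 + -1 = 2) = 2 (attained at k = 2)
  C[2][1] = min over k of (A[2][0] + B[0][1] = 8 + 6 = 14, A[2][1] + B[1][1] = -2 + -4 = -6, A[2][2] + B[2][1] = 3 + 6 = 9) = -6 (attained at k = 1)
  C[2][2] = min over k of (A[2][0] + B[0][2] = 8 + 1 = 9, A[2][1] + B[1][2] = -2 + 8 = 6, A[2][2] + B[2][2] = 3 + 10 = 13) = 6 (attained at k = 1)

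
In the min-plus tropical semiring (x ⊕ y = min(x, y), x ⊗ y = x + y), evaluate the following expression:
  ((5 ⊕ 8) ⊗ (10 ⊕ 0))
((5 ⊕ 8) ⊗ (10 ⊕ 0)) = 5

Expand innermost to outermost. Recall ⊕ takes the minimum of its arguments and ⊗ takes their sum. Working out the expression ((5 ⊕ 8) ⊗ (10 ⊕ 0)) gives 5.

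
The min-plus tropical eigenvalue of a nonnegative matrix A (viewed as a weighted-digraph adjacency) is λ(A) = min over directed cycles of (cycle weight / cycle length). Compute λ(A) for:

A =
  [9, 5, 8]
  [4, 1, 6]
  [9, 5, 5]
λ(A) = 1

Enumerate directed cycles and compute their means (weight / length). Sample:
  cycle 0 → 0: weight = 9, length = 1, mean = 9/1 ≈ 9.000
  cycle 1 → 1: weight = 1, length = 1, mean = 1/1 ≈ 1.000
  cycle 2 → 2: weight = 5, length = 1, mean = 5/1 ≈ 5.000
  cycle 0 → 1 → 0: weight = 9, length = 2, mean = 9/2 ≈ 4.500
  cycle 0 → 2 → 0: weight = 17, length = 2, mean = 17/2 ≈ 8.500
  cycle 1 → 0 → 1: weight = 9, length = 2, mean = 9/2 ≈ 4.500
Minimum mean = 1.000, attained e.g. along the cycle 1 → 1 with weight 1 and length 1. So λ(A) = 1/1 = 1.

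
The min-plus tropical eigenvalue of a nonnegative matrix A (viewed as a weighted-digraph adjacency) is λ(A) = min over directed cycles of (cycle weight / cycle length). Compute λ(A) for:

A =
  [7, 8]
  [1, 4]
λ(A) = 4

Enumerate directed cycles and compute their means (weight / length). Sample:
  cycle 0 → 0: weight = 7, length = 1, mean = 7/1 ≈ 7.000
  cycle 1 → 1: weight = 4, length = 1, mean = 4/1 ≈ 4.000
  cycle 0 → 1 → 0: weight = 9, length = 2, mean = 9/2 ≈ 4.500
  cycle 1 → 0 → 1: weight = 9, length = 2, mean = 9/2 ≈ 4.500
Minimum mean = 4.000, attained e.g. along the cycle 1 → 1 with weight 4 and length 1. So λ(A) = 4/1 = 4.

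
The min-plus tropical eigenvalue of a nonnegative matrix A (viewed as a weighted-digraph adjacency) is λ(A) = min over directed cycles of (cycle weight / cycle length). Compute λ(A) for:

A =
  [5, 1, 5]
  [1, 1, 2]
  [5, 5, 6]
λ(A) = 1

Enumerate directed cycles and compute their means (weight / length). Sample:
  cycle 0 → 0: weight = 5, length = 1, mean = 5/1 ≈ 5.000
  cycle 1 → 1: weight = 1, length = 1, mean = 1/1 ≈ 1.000
  cycle 2 → 2: weight = 6, length = 1, mean = 6/1 ≈ 6.000
  cycle 0 → 1 → 0: weight = 2, length = 2, mean = 2/2 ≈ 1.000
  cycle 0 → 2 → 0: weight = 10, length = 2, mean = 10/2 ≈ 5.000
  cycle 1 → 0 → 1: weight = 2, length = 2, mean = 2/2 ≈ 1.000
Minimum mean = 1.000, attained e.g. along the cycle 1 → 1 with weight 1 and length 1. So λ(A) = 1/1 = 1.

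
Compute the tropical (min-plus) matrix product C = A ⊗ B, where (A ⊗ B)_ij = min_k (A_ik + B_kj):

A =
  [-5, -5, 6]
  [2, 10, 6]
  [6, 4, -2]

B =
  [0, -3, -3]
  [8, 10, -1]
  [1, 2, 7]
A ⊗ B =
  [-5, -8, -8]
  [2, -1, -1]
  [-1, 0, 3]

Apply the min-plus product entry-by-entry:
  C[0][0] = min over k of (A[0][0] + B[0][0] = -5 + 0 = -5, A[0][1] + B[1][0] = -5 + 8 = 3, A[0][2] + B[2][0] = 6 + 1 = 7) = -5 (attained at k = 0)
  C[0][1] = min over k of (A[0][0] + B[0][1] = -5 + -3 = -8, A[0][1] + B[1][1] = -5 + 10 = 5, A[0][2] + B[2][1] = 6 + 2 = 8) = -8 (attained at k = 0)
  C[0][2] = min over k of (A[0][0] + B[0][2] = -5 + -3 = -8, A[0][1] + B[1][2] = -5 + -1 = -6, A[0][2] + B[2][2] = 6 + 7 = 13) = -8 (attained at k = 0)
  C[1][0] = min over k of (A[1][0] + B[0][0] = 2 + 0 = 2, A[1][1] + B[1][0] = 10 + 8 = 18, A[1][2] + B[2][0] = 6 + 1 = 7) = 2 (attained at k = 0)
  C[1][1] = min over k of (A[1][0] + B[0][1] = 2 + -3 = -1, A[1][1] + B[1][1] = 10 + 10 = 20, A[1][2] + B[2][1] = 6 + 2 = 8) = -1 (attained at k = 0)
  C[1][2] = min over k of (A[1][0] + B[0][2] = 2 + -3 = -1, A[1][1] + B[1][2] = 10 + -1 = 9, A[1][2] + B[2][2] = 6 + 7 = 13) = -1 (attained at k = 0)
  C[2][0] = min over k of (A[2][0] + B[0][0] = 6 + 0 = 6, A[2][1] + B[1][0] = 4 + 8 = 12, A[2][2] + B[2][0] = -2 + 1 = -1) = -1 (attained at k = 2)
  C[2][1] = min over k of (A[2][0] + B[0][1] = 6 + -3 = 3, A[2][1] + B[1][1] = 4 + 10 = 14, A[2][2] + B[2][1] = -2 + 2 = 0) = 0 (attained at k = 2)
  C[2][2] = min over k of (A[2][0] + B[0][2] = 6 + -3 = 3, A[2][1] + B[1][2] = 4 + -1 = 3, A[2][2] + B[2][2] = -2 + 7 = 5) = 3 (attained at k = 0)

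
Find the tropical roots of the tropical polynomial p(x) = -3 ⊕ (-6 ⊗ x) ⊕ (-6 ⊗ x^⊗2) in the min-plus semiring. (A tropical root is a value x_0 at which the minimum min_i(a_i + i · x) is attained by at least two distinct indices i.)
Roots: {0, 3}

Each tropical root is a break point of the lower envelope of the lines y = a_i + i · x (there are 3 lines, with slopes 0, 1, ..., 2). Only the lines that attain the minimum somewhere contribute to roots; other lines are dominated. Here the surviving (envelope) indices are i = 2, i = 1, i = 0.
Intersections between consecutive envelope lines give the roots: for adjacent envelope indices i < j the intersection is x = (a_i − a_j) / (j − i). Reading off the sorted break points: {0, 3}.
Verification: at each break x_0, at least two indices attain the minimum of min_i(a_i + i · x_0).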